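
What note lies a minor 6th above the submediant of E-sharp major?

The submediant of E# major is C##.
A minor sixth (8 semitones) above C## lands on the letter A, giving A#.

A#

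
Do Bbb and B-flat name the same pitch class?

No

Bbb is pitch class 9; Bb is pitch class 10.
The pitch classes differ (9 vs. 10), so they are not enharmonic equivalents.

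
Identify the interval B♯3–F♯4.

Counting letters B–C–D–E–F gives a fifth.
B#→F# = 6 semitones, 1 narrower than the perfect fifth (7), so diminished.

diminished fifth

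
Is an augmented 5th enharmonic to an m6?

An augmented fifth spans 8 semitones; a minor sixth spans 8.
They are enharmonically equivalent.

Yes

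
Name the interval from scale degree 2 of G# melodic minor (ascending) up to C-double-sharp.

major third

Scale degree 2 of G# melodic minor (ascending) is A#.
A# up to C##: letters A→C make it a third; 4 semitones makes it major.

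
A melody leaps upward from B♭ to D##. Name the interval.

The letter names run B→D, a span of 2 letter steps, so the interval is some kind of third.
Bb to D## is 6 semitones. A major third is 4, so 6 makes it doubly augmented.

doubly augmented third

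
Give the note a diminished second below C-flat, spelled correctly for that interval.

A second below C lands on the letter B.
A diminished second spans 0 semitones, so Cb moves to pitch class 11. On the letter B that is B.

B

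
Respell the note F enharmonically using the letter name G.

Gbb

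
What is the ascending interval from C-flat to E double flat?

Counting letters C–D–E gives a third.
Cb→Ebb = 3 semitones, 1 narrower than the major third (4), so minor.

minor third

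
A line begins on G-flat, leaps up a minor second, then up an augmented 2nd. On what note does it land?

Bb

A minor second up from Gb is Abb (letter A, 1 semitone up).
An augmented second up from Abb is Bb (letter B, 3 semitones up).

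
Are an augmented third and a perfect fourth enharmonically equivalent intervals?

Yes

An augmented third spans 5 semitones; a perfect fourth spans 5.
They are enharmonically equivalent.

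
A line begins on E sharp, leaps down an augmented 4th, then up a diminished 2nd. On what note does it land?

Cb

An augmented fourth down from E# is B (letter B, 6 semitones down).
A diminished second up from B is Cb (letter C, 0 semitones up).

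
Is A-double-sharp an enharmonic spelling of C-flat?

A## = pitch class 11 and Cb = pitch class 11 — the same pitch class, so they are enharmonic equivalents.

Yes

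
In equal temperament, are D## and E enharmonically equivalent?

Yes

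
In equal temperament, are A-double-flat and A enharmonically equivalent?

No

Abb is pitch class 7; A is pitch class 9.
The pitch classes differ (7 vs. 9), so they are not enharmonic equivalents.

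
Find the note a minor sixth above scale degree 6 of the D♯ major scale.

G#

Scale degree 6 of D# major is B#.
A minor sixth (8 semitones) above B# lands on the letter G, giving G#.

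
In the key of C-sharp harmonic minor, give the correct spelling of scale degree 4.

The C# harmonic minor scale runs C# D# E F# G# A B#.
Degree 4 is F#.

F#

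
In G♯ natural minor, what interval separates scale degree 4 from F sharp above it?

perfect fourth

Scale degree 4 of G# natural minor is C#.
C# up to F#: letters C→F make it a fourth; 5 semitones makes it perfect.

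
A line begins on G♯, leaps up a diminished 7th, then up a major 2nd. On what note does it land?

A diminished seventh up from G# is F (letter F, 9 semitones up).
A major second up from F is G (letter G, 2 semitones up).

G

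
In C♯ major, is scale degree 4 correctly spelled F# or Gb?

Each scale degree takes a distinct letter name. Degree 4 of a scale on C must use the letter F.
F# and Gb are enharmonically the same pitch, but only F# uses the letter F, so it is the correct spelling here.

F#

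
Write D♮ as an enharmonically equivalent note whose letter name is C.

C##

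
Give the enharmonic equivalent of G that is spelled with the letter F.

F##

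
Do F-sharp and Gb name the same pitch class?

Yes

F# is pitch class 6; Gb is pitch class 6.
All spellings map to pitch class 6, so they are enharmonically equivalent.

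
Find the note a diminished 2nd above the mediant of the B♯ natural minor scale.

Eb

The mediant of B# natural minor is D#.
A diminished second (0 semitones) above D# lands on the letter E, giving Eb.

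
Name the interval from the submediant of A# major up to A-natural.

The submediant of A# major is F##.
F## up to A: letters F→A make it a third; 2 semitones makes it diminished.

diminished third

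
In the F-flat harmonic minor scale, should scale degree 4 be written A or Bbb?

Bbb

Each scale degree takes a distinct letter name. Degree 4 of a scale on F must use the letter B.
Bbb and A are enharmonically the same pitch, but only Bbb uses the letter B, so it is the correct spelling here.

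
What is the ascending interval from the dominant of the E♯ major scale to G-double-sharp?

major sixth

The dominant of E# major is B#.
B# up to G##: letters B→G make it a sixth; 9 semitones makes it major.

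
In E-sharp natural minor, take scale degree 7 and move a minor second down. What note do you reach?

C##

Scale degree 7 of E# natural minor is D#.
A minor second (1 semitone) below D# lands on the letter C, giving C##.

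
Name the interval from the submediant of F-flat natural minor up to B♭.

The submediant of Fb natural minor is Dbb.
Dbb up to Bb: letters D→B make it a sixth; 10 semitones makes it augmented.

augmented sixth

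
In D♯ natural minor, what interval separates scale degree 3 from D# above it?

Scale degree 3 of D# natural minor is F#.
F# up to D#: letters F→D make it a sixth; 9 semitones makes it major.

major sixth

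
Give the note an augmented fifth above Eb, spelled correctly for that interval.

E up a perfect fifth is B, so the target letter is B.
From Eb, an augmented fifth is 8 semitones up: B.

B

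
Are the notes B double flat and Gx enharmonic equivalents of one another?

Bbb is pitch class 9; G## is pitch class 9.
All spellings map to pitch class 9, so they are enharmonically equivalent.

Yes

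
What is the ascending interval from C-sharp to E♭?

Counting letters C–D–E gives a third.
C#→Eb = 2 semitones, 2 narrower than the major third (4), so diminished.

diminished third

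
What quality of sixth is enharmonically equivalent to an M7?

doubly augmented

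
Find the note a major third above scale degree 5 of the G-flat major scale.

Scale degree 5 of Gb major is Db.
A major third (4 semitones) above Db lands on the letter F, giving F.

F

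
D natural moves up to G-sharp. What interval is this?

augmented fourth

Counting letters D–E–F–G gives a fourth.
D→G# = 6 semitones, 1 wider than the perfect fourth (5), so augmented.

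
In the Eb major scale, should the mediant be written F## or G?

G

Each scale degree takes a distinct letter name. Degree 3 of a scale on E must use the letter G.
G and F## are enharmonically the same pitch, but only G uses the letter G, so it is the correct spelling here.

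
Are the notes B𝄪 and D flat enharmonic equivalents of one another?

B## = pitch class 1 and Db = pitch class 1 — the same pitch class, so they are enharmonic equivalents.

Yes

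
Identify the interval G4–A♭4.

minor second

Counting letters G–A gives a second.
G→Ab = 1 semitone, 1 narrower than the major second (2), so minor.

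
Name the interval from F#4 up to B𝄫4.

The letter names run F→B, a span of 3 letter steps, so the interval is some kind of fourth.
F# to Bbb is 3 semitones. A perfect fourth is 5, so 3 makes it doubly diminished.

doubly diminished fourth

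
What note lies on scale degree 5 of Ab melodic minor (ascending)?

Eb

Degree 5 takes the letter 4 steps above A, which is E.
In melodic minor (ascending), degree 5 sits 7 semitones above the tonic. Ab + 7 semitones is pitch class 3, spelled on E as Eb.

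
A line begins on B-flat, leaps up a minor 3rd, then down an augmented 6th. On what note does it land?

Fbb

A minor third up from Bb is Db (letter D, 3 semitones up).
An augmented sixth down from Db is Fbb (letter F, 10 semitones down).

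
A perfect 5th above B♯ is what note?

F##

B up a perfect fifth is F#, so the target letter is F.
From B#, a perfect fifth is 7 semitones up: F##.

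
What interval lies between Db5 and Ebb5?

minor second

Counting letters D–E gives a second.
Db→Ebb = 1 semitone, 1 narrower than the major second (2), so minor.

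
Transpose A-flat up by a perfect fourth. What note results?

Db

A fourth above A lands on the letter D.
A perfect fourth spans 5 semitones, so Ab moves to pitch class 1. On the letter D that is Db.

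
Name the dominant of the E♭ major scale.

The Eb major scale runs Eb F G Ab Bb C D.
Degree 5 is Bb.

Bb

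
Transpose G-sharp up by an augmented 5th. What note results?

A fifth above G lands on the letter D.
An augmented fifth spans 8 semitones, so G# moves to pitch class 4. On the letter D that is D##.

D##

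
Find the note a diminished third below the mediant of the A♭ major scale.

The mediant of Ab major is C.
A diminished third (2 semitones) below C lands on the letter A, giving A#.

A#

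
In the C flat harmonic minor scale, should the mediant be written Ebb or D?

Each scale degree takes a distinct letter name. Degree 3 of a scale on C must use the letter E.
Ebb and D are enharmonically the same pitch, but only Ebb uses the letter E, so it is the correct spelling here.

Ebb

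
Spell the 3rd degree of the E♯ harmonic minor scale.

G#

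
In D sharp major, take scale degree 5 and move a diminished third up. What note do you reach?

Scale degree 5 of D# major is A#.
A diminished third (2 semitones) above A# lands on the letter C, giving C.

C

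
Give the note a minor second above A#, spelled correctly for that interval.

A up a major second is B, so the target letter is B.
From A#, a minor second is 1 semitone up: B.

B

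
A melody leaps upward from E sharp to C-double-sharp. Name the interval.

The letter names run E→C, a span of 5 letter steps, so the interval is some kind of sixth.
E# to C## is 9 semitones. A major sixth is 9, so 9 makes it major.

major sixth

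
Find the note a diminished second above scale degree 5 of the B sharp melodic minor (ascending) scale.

Scale degree 5 of B# melodic minor (ascending) is F##.
A diminished second (0 semitones) above F## lands on the letter G, giving G.

G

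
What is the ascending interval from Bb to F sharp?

augmented fifth

Counting letters B–C–D–E–F gives a fifth.
Bb→F# = 8 semitones, 1 wider than the perfect fifth (7), so augmented.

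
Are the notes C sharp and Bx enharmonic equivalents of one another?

Yes

C# is pitch class 1; B## is pitch class 1.
All spellings map to pitch class 1, so they are enharmonically equivalent.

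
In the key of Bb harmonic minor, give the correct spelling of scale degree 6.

Gb

Degree 6 takes the letter 5 steps above B, which is G.
In harmonic minor, degree 6 sits 8 semitones above the tonic. Bb + 8 semitones is pitch class 6, spelled on G as Gb.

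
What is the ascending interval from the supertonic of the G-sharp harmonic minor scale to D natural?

diminished fourth

The supertonic of G# harmonic minor is A#.
A# up to D: letters A→D make it a fourth; 4 semitones makes it diminished.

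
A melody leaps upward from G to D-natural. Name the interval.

The letter names run G→D, a span of 4 letter steps, so the interval is some kind of fifth.
G to D is 7 semitones. A perfect fifth is 7, so 7 makes it perfect.

perfect fifth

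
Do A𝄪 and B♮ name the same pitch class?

Yes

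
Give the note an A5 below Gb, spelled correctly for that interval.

Cbb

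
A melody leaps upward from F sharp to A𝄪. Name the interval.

augmented third

Counting letters F–G–A gives a third.
F#→A## = 5 semitones, 1 wider than the major third (4), so augmented.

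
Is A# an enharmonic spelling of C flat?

No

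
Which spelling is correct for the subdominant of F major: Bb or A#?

Each scale degree takes a distinct letter name. Degree 4 of a scale on F must use the letter B.
Bb and A# are enharmonically the same pitch, but only Bb uses the letter B, so it is the correct spelling here.

Bb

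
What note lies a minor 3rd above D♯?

F#

D up a major third is F#, so the target letter is F.
From D#, a minor third is 3 semitones up: F#.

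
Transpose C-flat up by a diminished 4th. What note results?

Fbb

A fourth above C lands on the letter F.
A diminished fourth spans 4 semitones, so Cb moves to pitch class 3. On the letter F that is Fbb.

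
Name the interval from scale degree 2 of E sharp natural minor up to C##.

perfect fifth

Scale degree 2 of E# natural minor is F##.
F## up to C##: letters F→C make it a fifth; 7 semitones makes it perfect.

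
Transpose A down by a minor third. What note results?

A third below A lands on the letter F.
A minor third spans 3 semitones, so A moves to pitch class 6. On the letter F that is F#.

F#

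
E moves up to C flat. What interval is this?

diminished sixth

The letter names run E→C, a span of 5 letter steps, so the interval is some kind of sixth.
E to Cb is 7 semitones. A major sixth is 9, so 7 makes it diminished.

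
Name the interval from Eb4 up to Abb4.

diminished fourth

The letter names run E→A, a span of 3 letter steps, so the interval is some kind of fourth.
Eb to Abb is 4 semitones. A perfect fourth is 5, so 4 makes it diminished.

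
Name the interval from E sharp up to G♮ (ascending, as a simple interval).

diminished third

The letter names run E→G, a span of 2 letter steps, so the interval is some kind of third.
E# to G is 2 semitones. A major third is 4, so 2 makes it diminished.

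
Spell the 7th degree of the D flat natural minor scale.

Cb

Degree 7 takes the letter 6 steps above D, which is C.
In natural minor, degree 7 sits 10 semitones above the tonic. Db + 10 semitones is pitch class 11, spelled on C as Cb.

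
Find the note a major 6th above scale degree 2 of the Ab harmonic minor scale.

G

Scale degree 2 of Ab harmonic minor is Bb.
A major sixth (9 semitones) above Bb lands on the letter G, giving G.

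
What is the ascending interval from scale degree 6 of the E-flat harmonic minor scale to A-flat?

Scale degree 6 of Eb harmonic minor is Cb.
Cb up to Ab: letters C→A make it a sixth; 9 semitones makes it major.

major sixth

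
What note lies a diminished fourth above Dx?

A fourth above D lands on the letter G.
A diminished fourth spans 4 semitones, so D## moves to pitch class 8. On the letter G that is G#.

G#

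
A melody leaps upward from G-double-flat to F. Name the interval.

Counting letters G–A–B–C–D–E–F gives a seventh.
Gbb→F = 12 semitones, 1 wider than the major seventh (11), so augmented.

augmented seventh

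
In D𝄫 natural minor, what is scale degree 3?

Fbb

Degree 3 takes the letter 2 steps above D, which is F.
In natural minor, degree 3 sits 3 semitones above the tonic. Dbb + 3 semitones is pitch class 3, spelled on F as Fbb.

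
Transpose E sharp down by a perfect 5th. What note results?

A#

E down a perfect fifth is A, so the target letter is A.
From E#, a perfect fifth is 7 semitones down: A#.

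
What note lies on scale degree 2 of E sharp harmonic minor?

The E# harmonic minor scale runs E# F## G# A# B# C# D##.
Degree 2 is F##.

F##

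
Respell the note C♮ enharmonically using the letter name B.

Plain B sits 1 semitone below C, so on the letter B the same pitch needs a sharp: B#.

B#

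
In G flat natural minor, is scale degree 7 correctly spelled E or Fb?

Fb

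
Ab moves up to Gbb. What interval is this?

diminished seventh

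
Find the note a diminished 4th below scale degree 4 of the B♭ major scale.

Scale degree 4 of Bb major is Eb.
A diminished fourth (4 semitones) below Eb lands on the letter B, giving B.

B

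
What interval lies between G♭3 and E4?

Counting letters G–A–B–C–D–E gives a sixth.
Gb→E = 10 semitones, 1 wider than the major sixth (9), so augmented.

augmented sixth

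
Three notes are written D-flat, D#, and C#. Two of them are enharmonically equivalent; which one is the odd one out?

In 12-tone equal temperament, enharmonic equivalents share a pitch class. Db is pitch class 1; D# is pitch class 3; C# is pitch class 1.
Db and C# share pitch class 1, while D# is pitch class 3.

D#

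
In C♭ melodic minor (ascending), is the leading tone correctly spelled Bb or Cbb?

Each scale degree takes a distinct letter name. Degree 7 of a scale on C must use the letter B.
Bb and Cbb are enharmonically the same pitch, but only Bb uses the letter B, so it is the correct spelling here.

Bb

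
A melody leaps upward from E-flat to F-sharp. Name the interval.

augmented second

The letter names run E→F, a span of 1 letter step, so the interval is some kind of second.
Eb to F# is 3 semitones. A major second is 2, so 3 makes it augmented.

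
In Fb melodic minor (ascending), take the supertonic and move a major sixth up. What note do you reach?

Eb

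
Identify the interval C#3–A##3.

augmented sixth

Counting letters C–D–E–F–G–A gives a sixth.
C#→A## = 10 semitones, 1 wider than the major sixth (9), so augmented.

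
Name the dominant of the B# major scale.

F##

The B# major scale runs B# C## D## E# F## G## A##.
Degree 5 is F##.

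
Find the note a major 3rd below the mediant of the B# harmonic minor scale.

The mediant of B# harmonic minor is D#.
A major third (4 semitones) below D# lands on the letter B, giving B.

B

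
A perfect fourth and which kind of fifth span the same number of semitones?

A perfect fourth spans 5 semitones.
A fifth spanning 5 semitones is doubly diminished (the perfect fifth is 7).

doubly diminished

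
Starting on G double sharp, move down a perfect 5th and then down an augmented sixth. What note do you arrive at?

E

A perfect fifth down from G## is C## (letter C, 7 semitones down).
An augmented sixth down from C## is E (letter E, 10 semitones down).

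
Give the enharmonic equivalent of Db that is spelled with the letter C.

C#

Plain C sits 1 semitone below Db, so on the letter C the same pitch needs a sharp: C#.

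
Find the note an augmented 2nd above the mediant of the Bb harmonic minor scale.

The mediant of Bb harmonic minor is Db.
An augmented second (3 semitones) above Db lands on the letter E, giving E.

E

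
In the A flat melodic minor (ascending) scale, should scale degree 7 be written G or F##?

Each scale degree takes a distinct letter name. Degree 7 of a scale on A must use the letter G.
G and F## are enharmonically the same pitch, but only G uses the letter G, so it is the correct spelling here.

G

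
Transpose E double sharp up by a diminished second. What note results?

E up a major second is F#, so the target letter is F.
From E##, a diminished second is 0 semitones up: F#.

F#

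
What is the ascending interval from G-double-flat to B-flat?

augmented third

The letter names run G→B, a span of 2 letter steps, so the interval is some kind of third.
Gbb to Bb is 5 semitones. A major third is 4, so 5 makes it augmented.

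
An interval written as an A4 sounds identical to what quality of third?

An augmented fourth spans 6 semitones.
A third spanning 6 semitones is doubly augmented (the major third is 4).

doubly augmented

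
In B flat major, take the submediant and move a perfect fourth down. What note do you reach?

The submediant of Bb major is G.
A perfect fourth (5 semitones) below G lands on the letter D, giving D.

D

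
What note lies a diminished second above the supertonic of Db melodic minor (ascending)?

Fbb

The supertonic of Db melodic minor (ascending) is Eb.
A diminished second (0 semitones) above Eb lands on the letter F, giving Fbb.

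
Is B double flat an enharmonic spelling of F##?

Bbb is pitch class 9; F## is pitch class 7.
The pitch classes differ (9 vs. 7), so they are not enharmonic equivalents.

No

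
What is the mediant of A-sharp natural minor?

C#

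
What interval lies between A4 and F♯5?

The letter names run A→F, a span of 5 letter steps, so the interval is some kind of sixth.
A to F# is 9 semitones. A major sixth is 9, so 9 makes it major.

major sixth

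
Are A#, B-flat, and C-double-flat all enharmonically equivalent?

Yes

A# is pitch class 10; Bb is pitch class 10; Cbb is pitch class 10.
All spellings map to pitch class 10, so they are enharmonically equivalent.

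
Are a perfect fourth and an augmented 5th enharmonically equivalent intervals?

A perfect fourth spans 5 semitones; an augmented fifth spans 8.
The spans differ, so they are not enharmonic equivalents.

No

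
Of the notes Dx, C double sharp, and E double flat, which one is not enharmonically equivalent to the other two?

D##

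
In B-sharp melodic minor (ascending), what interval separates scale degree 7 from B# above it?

Scale degree 7 of B# melodic minor (ascending) is A##.
A## up to B#: letters A→B make it a second; 1 semitone makes it minor.

minor second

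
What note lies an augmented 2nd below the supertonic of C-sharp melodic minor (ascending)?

The supertonic of C# melodic minor (ascending) is D#.
An augmented second (3 semitones) below D# lands on the letter C, giving C.

C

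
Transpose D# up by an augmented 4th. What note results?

G##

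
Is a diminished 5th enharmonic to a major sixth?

A diminished fifth spans 6 semitones; a major sixth spans 9.
The spans differ, so they are not enharmonic equivalents.

No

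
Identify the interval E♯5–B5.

The letter names run E→B, a span of 4 letter steps, so the interval is some kind of fifth.
E# to B is 6 semitones. A perfect fifth is 7, so 6 makes it diminished.

diminished fifth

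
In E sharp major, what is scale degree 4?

Degree 4 takes the letter 3 steps above E, which is A.
In major, degree 4 sits 5 semitones above the tonic. E# + 5 semitones is pitch class 10, spelled on A as A#.

A#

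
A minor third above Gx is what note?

G up a major third is B, so the target letter is B.
From G##, a minor third is 3 semitones up: B#.

B#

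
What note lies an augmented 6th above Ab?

F#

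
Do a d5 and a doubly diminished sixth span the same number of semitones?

A diminished fifth spans 6 semitones; a doubly diminished sixth spans 6.
They are enharmonically equivalent.

Yes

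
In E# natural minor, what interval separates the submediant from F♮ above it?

The submediant of E# natural minor is C#.
C# up to F: letters C→F make it a fourth; 4 semitones makes it diminished.

diminished fourth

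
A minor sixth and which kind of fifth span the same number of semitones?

augmented

A minor sixth spans 8 semitones.
A fifth spanning 8 semitones is augmented (the perfect fifth is 7).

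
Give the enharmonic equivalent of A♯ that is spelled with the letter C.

A# is pitch class 10. The letter C alone is pitch class 0.
To reach pitch class 10 from C requires an offset of -2 semitones, i.e. double flat: Cbb.

Cbb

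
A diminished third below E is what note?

A third below E lands on the letter C.
A diminished third spans 2 semitones, so E moves to pitch class 2. On the letter C that is C##.

C##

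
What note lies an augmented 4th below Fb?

Cbb

F down a perfect fourth is C, so the target letter is C.
From Fb, an augmented fourth is 6 semitones down: Cbb.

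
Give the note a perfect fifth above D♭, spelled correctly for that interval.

A fifth above D lands on the letter A.
A perfect fifth spans 7 semitones, so Db moves to pitch class 8. On the letter A that is Ab.

Ab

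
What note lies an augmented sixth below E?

Gb

E down a major sixth is G, so the target letter is G.
From E, an augmented sixth is 10 semitones down: Gb.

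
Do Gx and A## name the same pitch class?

No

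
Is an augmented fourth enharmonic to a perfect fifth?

An augmented fourth spans 6 semitones; a perfect fifth spans 7.
The spans differ, so they are not enharmonic equivalents.

No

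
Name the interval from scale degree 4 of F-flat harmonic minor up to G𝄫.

Scale degree 4 of Fb harmonic minor is Bbb.
Bbb up to Gbb: letters B→G make it a sixth; 8 semitones makes it minor.

minor sixth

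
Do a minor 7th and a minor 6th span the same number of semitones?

No

A minor seventh spans 10 semitones; a minor sixth spans 8.
The spans differ, so they are not enharmonic equivalents.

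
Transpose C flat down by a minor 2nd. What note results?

Bb

C down a major second is Bb, so the target letter is B.
From Cb, a minor second is 1 semitone down: Bb.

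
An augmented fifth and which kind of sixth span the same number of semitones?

minor

An augmented fifth spans 8 semitones.
A sixth spanning 8 semitones is minor (the major sixth is 9).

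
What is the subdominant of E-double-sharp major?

A##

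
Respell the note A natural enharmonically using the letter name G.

Plain G sits 2 semitones below A, so on the letter G the same pitch needs a double sharp: G##.

G##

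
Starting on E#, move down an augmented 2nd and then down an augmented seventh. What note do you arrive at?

Ebb

An augmented second down from E# is D (letter D, 3 semitones down).
An augmented seventh down from D is Ebb (letter E, 12 semitones down).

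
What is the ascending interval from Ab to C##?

doubly augmented third

Counting letters A–B–C gives a third.
Ab→C## = 6 semitones, 2 wider than the major third (4), so doubly augmented.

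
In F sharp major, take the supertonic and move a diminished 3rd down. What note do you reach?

The supertonic of F# major is G#.
A diminished third (2 semitones) below G# lands on the letter E, giving E##.

E##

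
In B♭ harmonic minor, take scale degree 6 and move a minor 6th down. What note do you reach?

Bb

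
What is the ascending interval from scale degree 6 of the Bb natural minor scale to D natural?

augmented fifth

Scale degree 6 of Bb natural minor is Gb.
Gb up to D: letters G→D make it a fifth; 8 semitones makes it augmented.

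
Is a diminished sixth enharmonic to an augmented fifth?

No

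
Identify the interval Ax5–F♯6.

diminished sixth

The letter names run A→F, a span of 5 letter steps, so the interval is some kind of sixth.
A## to F# is 7 semitones. A major sixth is 9, so 7 makes it diminished.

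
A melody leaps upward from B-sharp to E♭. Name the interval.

doubly diminished fourth

Counting letters B–C–D–E gives a fourth.
B#→Eb = 3 semitones, 2 narrower than the perfect fourth (5), so doubly diminished.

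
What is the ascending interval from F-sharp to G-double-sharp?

Counting letters F–G gives a second.
F#→G## = 3 semitones, 1 wider than the major second (2), so augmented.

augmented second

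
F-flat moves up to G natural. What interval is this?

Counting letters F–G gives a second.
Fb→G = 3 semitones, 1 wider than the major second (2), so augmented.

augmented second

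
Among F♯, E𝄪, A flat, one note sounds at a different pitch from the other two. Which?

Ab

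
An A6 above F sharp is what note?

D##

A sixth above F lands on the letter D.
An augmented sixth spans 10 semitones, so F# moves to pitch class 4. On the letter D that is D##.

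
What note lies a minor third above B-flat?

Db

A third above B lands on the letter D.
A minor third spans 3 semitones, so Bb moves to pitch class 1. On the letter D that is Db.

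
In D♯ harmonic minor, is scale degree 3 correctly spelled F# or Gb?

F#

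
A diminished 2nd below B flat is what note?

A#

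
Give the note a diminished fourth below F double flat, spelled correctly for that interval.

Cb

A fourth below F lands on the letter C.
A diminished fourth spans 4 semitones, so Fbb moves to pitch class 11. On the letter C that is Cb.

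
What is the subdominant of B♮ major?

Degree 4 takes the letter 3 steps above B, which is E.
In major, degree 4 sits 5 semitones above the tonic. B + 5 semitones is pitch class 4, spelled on E as E.

E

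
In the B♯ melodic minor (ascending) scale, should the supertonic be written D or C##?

C##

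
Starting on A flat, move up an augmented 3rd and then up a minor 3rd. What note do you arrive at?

E

An augmented third up from Ab is C# (letter C, 5 semitones up).
A minor third up from C# is E (letter E, 3 semitones up).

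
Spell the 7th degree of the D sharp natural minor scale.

C#

Degree 7 takes the letter 6 steps above D, which is C.
In natural minor, degree 7 sits 10 semitones above the tonic. D# + 10 semitones is pitch class 1, spelled on C as C#.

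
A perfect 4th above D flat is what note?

Gb

D up a perfect fourth is G, so the target letter is G.
From Db, a perfect fourth is 5 semitones up: Gb.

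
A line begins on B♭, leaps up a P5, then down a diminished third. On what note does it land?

A perfect fifth up from Bb is F (letter F, 7 semitones up).
A diminished third down from F is D# (letter D, 2 semitones down).

D#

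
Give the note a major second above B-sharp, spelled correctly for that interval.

C##

A second above B lands on the letter C.
A major second spans 2 semitones, so B# moves to pitch class 2. On the letter C that is C##.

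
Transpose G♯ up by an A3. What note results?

B##

A third above G lands on the letter B.
An augmented third spans 5 semitones, so G# moves to pitch class 1. On the letter B that is B##.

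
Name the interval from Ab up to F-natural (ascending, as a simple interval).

major sixth

Counting letters A–B–C–D–E–F gives a sixth.
Ab→F = 9 semitones, exactly the major sixth.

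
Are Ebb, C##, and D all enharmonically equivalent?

Ebb = pitch class 2 and C## = pitch class 2 and D = pitch class 2 — the same pitch class, so they are enharmonic equivalents.

Yes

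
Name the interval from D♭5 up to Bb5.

major sixth

Counting letters D–E–F–G–A–B gives a sixth.
Db→Bb = 9 semitones, exactly the major sixth.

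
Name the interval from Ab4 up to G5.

major seventh

The letter names run A→G, a span of 6 letter steps, so the interval is some kind of seventh.
Ab to G is 11 semitones. A major seventh is 11, so 11 makes it major.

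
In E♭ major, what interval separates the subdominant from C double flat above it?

diminished third

The subdominant of Eb major is Ab.
Ab up to Cbb: letters A→C make it a third; 2 semitones makes it diminished.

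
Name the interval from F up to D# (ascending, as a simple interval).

augmented sixth

Counting letters F–G–A–B–C–D gives a sixth.
F→D# = 10 semitones, 1 wider than the major sixth (9), so augmented.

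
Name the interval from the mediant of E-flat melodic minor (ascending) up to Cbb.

diminished fourth

The mediant of Eb melodic minor (ascending) is Gb.
Gb up to Cbb: letters G→C make it a fourth; 4 semitones makes it diminished.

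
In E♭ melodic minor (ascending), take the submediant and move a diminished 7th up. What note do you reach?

Bbb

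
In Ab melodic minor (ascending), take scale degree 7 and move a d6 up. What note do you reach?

Ebb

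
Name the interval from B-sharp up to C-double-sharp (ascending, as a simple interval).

The letter names run B→C, a span of 1 letter step, so the interval is some kind of second.
B# to C## is 2 semitones. A major second is 2, so 2 makes it major.

major second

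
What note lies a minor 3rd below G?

A third below G lands on the letter E.
A minor third spans 3 semitones, so G moves to pitch class 4. On the letter E that is E.

E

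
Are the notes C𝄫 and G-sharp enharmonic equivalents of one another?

Two spellings are enharmonically equivalent only if they share a pitch class.
Here Cbb → 10, G# → 8; 8 ≠ 10, so they are not.

No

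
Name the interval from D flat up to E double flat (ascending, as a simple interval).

minor second

The letter names run D→E, a span of 1 letter step, so the interval is some kind of second.
Db to Ebb is 1 semitone. A major second is 2, so 1 makes it minor.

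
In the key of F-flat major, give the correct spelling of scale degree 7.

Degree 7 takes the letter 6 steps above F, which is E.
In major, degree 7 sits 11 semitones above the tonic. Fb + 11 semitones is pitch class 3, spelled on E as Eb.

Eb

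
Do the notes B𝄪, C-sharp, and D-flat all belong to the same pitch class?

Yes

B## = pitch class 1 and C# = pitch class 1 and Db = pitch class 1 — the same pitch class, so they are enharmonic equivalents.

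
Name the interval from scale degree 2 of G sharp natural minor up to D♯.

perfect fourth

Scale degree 2 of G# natural minor is A#.
A# up to D#: letters A→D make it a fourth; 5 semitones makes it perfect.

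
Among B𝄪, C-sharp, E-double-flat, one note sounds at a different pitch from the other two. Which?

Ebb

In 12-tone equal temperament, enharmonic equivalents share a pitch class. B## is pitch class 1; C# is pitch class 1; Ebb is pitch class 2.
B## and C# share pitch class 1, while Ebb is pitch class 2.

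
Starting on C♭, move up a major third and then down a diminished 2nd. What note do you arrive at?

A major third up from Cb is Eb (letter E, 4 semitones up).
A diminished second down from Eb is D# (letter D, 0 semitones down).

D#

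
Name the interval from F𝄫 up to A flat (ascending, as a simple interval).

augmented third

The letter names run F→A, a span of 2 letter steps, so the interval is some kind of third.
Fbb to Ab is 5 semitones. A major third is 4, so 5 makes it augmented.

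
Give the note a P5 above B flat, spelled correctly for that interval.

B up a perfect fifth is F#, so the target letter is F.
From Bb, a perfect fifth is 7 semitones up: F.

F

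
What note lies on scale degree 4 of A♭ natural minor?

Degree 4 takes the letter 3 steps above A, which is D.
In natural minor, degree 4 sits 5 semitones above the tonic. Ab + 5 semitones is pitch class 1, spelled on D as Db.

Db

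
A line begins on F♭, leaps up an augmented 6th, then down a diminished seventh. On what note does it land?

An augmented sixth up from Fb is D (letter D, 10 semitones up).
A diminished seventh down from D is E# (letter E, 9 semitones down).

E#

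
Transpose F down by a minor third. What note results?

D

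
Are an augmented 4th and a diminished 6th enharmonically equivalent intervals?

No

An augmented fourth spans 6 semitones; a diminished sixth spans 7.
The spans differ, so they are not enharmonic equivalents.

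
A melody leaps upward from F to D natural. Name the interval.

major sixth

Counting letters F–G–A–B–C–D gives a sixth.
F→D = 9 semitones, exactly the major sixth.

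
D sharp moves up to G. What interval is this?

The letter names run D→G, a span of 3 letter steps, so the interval is some kind of fourth.
D# to G is 4 semitones. A perfect fourth is 5, so 4 makes it diminished.

diminished fourth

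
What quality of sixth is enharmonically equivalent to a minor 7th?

A minor seventh spans 10 semitones.
A sixth spanning 10 semitones is augmented (the major sixth is 9).

augmented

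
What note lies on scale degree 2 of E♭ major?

The Eb major scale runs Eb F G Ab Bb C D.
Degree 2 is F.

F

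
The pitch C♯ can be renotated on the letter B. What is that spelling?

B##

Plain B sits 2 semitones below C#, so on the letter B the same pitch needs a double sharp: B##.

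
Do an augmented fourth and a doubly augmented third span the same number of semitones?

An augmented fourth spans 6 semitones; a doubly augmented third spans 6.
They are enharmonically equivalent.

Yes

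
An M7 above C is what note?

A seventh above C lands on the letter B.
A major seventh spans 11 semitones, so C moves to pitch class 11. On the letter B that is B.

B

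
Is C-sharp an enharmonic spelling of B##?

Yes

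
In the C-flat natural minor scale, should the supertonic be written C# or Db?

Db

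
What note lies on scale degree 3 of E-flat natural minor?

Gb

The Eb natural minor scale runs Eb F Gb Ab Bb Cb Db.
Degree 3 is Gb.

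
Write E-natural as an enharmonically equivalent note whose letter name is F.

Plain F sits 1 semitone above E, so on the letter F the same pitch needs a flat: Fb.

Fb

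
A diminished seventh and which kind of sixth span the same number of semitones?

major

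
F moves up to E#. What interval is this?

augmented seventh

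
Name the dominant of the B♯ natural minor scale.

Degree 5 takes the letter 4 steps above B, which is F.
In natural minor, degree 5 sits 7 semitones above the tonic. B# + 7 semitones is pitch class 7, spelled on F as F##.

F##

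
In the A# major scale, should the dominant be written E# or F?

E#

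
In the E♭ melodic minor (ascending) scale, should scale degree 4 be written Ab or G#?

Each scale degree takes a distinct letter name. Degree 4 of a scale on E must use the letter A.
Ab and G# are enharmonically the same pitch, but only Ab uses the letter A, so it is the correct spelling here.

Ab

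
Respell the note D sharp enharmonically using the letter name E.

Eb

D# is pitch class 3. The letter E alone is pitch class 4.
To reach pitch class 3 from E requires an offset of -1 semitone, i.e. flat: Eb.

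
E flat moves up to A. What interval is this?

augmented fourth

Counting letters E–F–G–A gives a fourth.
Eb→A = 6 semitones, 1 wider than the perfect fourth (5), so augmented.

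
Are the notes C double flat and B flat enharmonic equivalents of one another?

Yes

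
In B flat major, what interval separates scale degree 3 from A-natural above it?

perfect fifth

Scale degree 3 of Bb major is D.
D up to A: letters D→A make it a fifth; 7 semitones makes it perfect.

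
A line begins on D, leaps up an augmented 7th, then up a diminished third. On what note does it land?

An augmented seventh up from D is C## (letter C, 12 semitones up).
A diminished third up from C## is E (letter E, 2 semitones up).

E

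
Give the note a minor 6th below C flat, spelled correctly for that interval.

Eb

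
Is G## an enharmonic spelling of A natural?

Yes

G## = pitch class 9 and A = pitch class 9 — the same pitch class, so they are enharmonic equivalents.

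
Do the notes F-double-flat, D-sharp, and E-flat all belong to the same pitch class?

Fbb = pitch class 3 and D# = pitch class 3 and Eb = pitch class 3 — the same pitch class, so they are enharmonic equivalents.

Yes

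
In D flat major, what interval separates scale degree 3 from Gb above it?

Scale degree 3 of Db major is F.
F up to Gb: letters F→G make it a second; 1 semitone makes it minor.

minor second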